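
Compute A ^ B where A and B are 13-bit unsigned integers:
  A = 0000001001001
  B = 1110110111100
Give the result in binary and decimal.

Apply ^ to each column (1 where bits differ):
  0000001001001
^ 1110110111100
---------------
  1110111110101

Answer: 1110111110101 (7669)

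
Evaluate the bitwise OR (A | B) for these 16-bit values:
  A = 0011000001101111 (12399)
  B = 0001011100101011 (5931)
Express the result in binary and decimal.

Apply | to each column (1 where either bit is 1):
  0011000001101111
| 0001011100101011
------------------
  0011011101101111

Answer: 0011011101101111 (14191)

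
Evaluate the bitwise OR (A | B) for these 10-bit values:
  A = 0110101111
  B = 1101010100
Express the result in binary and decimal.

Apply | to each column (1 where either bit is 1):
  0110101111
| 1101010100
------------
  1111111111

Answer: 1111111111 (1023)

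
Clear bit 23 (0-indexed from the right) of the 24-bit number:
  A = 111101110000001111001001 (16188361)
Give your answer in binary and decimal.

Mask = ~(1 << 23) = 011111111111111111111111
Bit 23 of A is 1, so AND-ing with the mask clears it to 0.
  111101110000001111001001
& 011111111111111111111111
--------------------------
  011101110000001111001001

Answer: 011101110000001111001001 (7799753)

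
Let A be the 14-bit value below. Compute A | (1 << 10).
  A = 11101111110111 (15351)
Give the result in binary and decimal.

Mask = 1 << 10 = 00010000000000
Bit 10 of A is 0, so OR-ing with the mask flips it to 1.
  11101111110111
| 00010000000000
----------------
  11111111110111

Answer: 11111111110111 (16375)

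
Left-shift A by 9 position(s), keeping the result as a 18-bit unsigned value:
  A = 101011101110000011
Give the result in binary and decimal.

Shift left by 9: drop the top 9 bit(s), append 9 zero(s) on the right.
  101011101110000011  ->  discard [101011101], keep [110000011], append 000000000
= 110000011000000000

Answer: 110000011000000000 (198144)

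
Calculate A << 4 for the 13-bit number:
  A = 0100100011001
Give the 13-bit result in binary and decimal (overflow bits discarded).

Shift left by 4: drop the top 4 bit(s), append 4 zero(s) on the right.
  0100100011001  ->  discard [0100], keep [100011001], append 0000
= 1000110010000

Answer: 1000110010000 (4496)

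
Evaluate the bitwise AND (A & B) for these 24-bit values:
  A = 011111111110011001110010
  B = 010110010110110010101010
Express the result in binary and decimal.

Apply & to each column (1 only where both bits are 1):
  011111111110011001110010
& 010110010110110010101010
--------------------------
  010110010110010000100010

Answer: 010110010110010000100010 (5858338)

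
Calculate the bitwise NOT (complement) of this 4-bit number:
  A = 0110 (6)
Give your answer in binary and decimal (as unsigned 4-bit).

Flip each bit (0->1, 1->0):
  0110
  1001

Answer: 1001 (9)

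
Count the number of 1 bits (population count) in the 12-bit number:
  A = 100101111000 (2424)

100101111000
1-bits at positions (from bit 0 = LSB): 3, 4, 5, 6, 8, 11
Count = 6

Answer: 6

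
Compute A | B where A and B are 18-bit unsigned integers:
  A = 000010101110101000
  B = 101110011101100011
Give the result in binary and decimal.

Apply | to each column (1 where either bit is 1):
  000010101110101000
| 101110011101100011
--------------------
  101110111111101011

Answer: 101110111111101011 (192491)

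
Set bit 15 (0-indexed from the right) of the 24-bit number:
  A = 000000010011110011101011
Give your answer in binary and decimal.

Mask = 1 << 15 = 000000001000000000000000
Bit 15 of A is 0, so OR-ing with the mask flips it to 1.
  000000010011110011101011
| 000000001000000000000000
--------------------------
  000000011011110011101011

Answer: 000000011011110011101011 (113899)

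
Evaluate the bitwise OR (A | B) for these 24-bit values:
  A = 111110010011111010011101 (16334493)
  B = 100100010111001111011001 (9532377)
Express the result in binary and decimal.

Apply | to each column (1 where either bit is 1):
  111110010011111010011101
| 100100010111001111011001
--------------------------
  111110010111111111011101

Answer: 111110010111111111011101 (16351197)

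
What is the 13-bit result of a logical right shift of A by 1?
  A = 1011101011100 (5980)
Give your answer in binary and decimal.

Logical shift right by 1: drop the bottom 1 bit(s), prepend 1 zero(s) on the left.
  1011101011100  ->  keep [101110101110], discard [0], prepend 0
= 0101110101110

Answer: 0101110101110 (2990)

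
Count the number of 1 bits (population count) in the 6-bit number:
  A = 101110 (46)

101110
1-bits at positions (from bit 0 = LSB): 1, 2, 3, 5
Count = 4

Answer: 4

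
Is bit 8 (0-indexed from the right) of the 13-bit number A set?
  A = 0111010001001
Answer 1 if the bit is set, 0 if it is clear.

Bit 8 is the 9th from the right.
  0111010001001
      ^
That bit is 0.

Answer: 0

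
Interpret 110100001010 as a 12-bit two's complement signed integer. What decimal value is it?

MSB is 1, so the value is negative. Find the magnitude:
1. Invert bits:  001011110101
2. Add 1:        001011110110  = 758
3. Apply sign:   -758

Answer: -758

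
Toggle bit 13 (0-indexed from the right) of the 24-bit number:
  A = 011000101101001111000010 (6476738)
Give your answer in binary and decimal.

Mask = 1 << 13 = 000000000010000000000000
Bit 13 of A is 0; XOR with the mask flips it to 1.
  011000101101001111000010
^ 000000000010000000000000
--------------------------
  011000101111001111000010

Answer: 011000101111001111000010 (6484930)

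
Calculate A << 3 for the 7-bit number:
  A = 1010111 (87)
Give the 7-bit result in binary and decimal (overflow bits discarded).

Shift left by 3: drop the top 3 bit(s), append 3 zero(s) on the right.
  1010111  ->  discard [101], keep [0111], append 000
= 0111000

Answer: 0111000 (56)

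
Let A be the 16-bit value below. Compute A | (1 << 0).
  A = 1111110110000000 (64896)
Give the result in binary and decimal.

Mask = 1 << 0 = 0000000000000001
Bit 0 of A is 0, so OR-ing with the mask flips it to 1.
  1111110110000000
| 0000000000000001
------------------
  1111110110000001

Answer: 1111110110000001 (64897)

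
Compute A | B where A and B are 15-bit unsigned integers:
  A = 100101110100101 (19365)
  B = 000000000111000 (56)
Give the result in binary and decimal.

Apply | to each column (1 where either bit is 1):
  100101110100101
| 000000000111000
-----------------
  100101110111101

Answer: 100101110111101 (19389)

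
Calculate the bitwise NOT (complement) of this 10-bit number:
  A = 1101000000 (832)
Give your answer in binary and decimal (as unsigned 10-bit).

Flip each bit (0->1, 1->0):
  1101000000
  0010111111

Answer: 0010111111 (191)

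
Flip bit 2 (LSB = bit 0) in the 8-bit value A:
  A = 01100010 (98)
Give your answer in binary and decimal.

Mask = 1 << 2 = 00000100
Bit 2 of A is 0; XOR with the mask flips it to 1.
  01100010
^ 00000100
----------
  01100110

Answer: 01100110 (102)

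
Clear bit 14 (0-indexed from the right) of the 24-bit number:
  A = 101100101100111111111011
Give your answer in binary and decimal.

Mask = ~(1 << 14) = 111111111011111111111111
Bit 14 of A is 1, so AND-ing with the mask clears it to 0.
  101100101100111111111011
& 111111111011111111111111
--------------------------
  101100101000111111111011

Answer: 101100101000111111111011 (11702267)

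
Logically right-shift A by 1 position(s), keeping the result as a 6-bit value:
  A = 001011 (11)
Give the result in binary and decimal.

Logical shift right by 1: drop the bottom 1 bit(s), prepend 1 zero(s) on the left.
  001011  ->  keep [00101], discard [1], prepend 0
= 000101

Answer: 000101 (5)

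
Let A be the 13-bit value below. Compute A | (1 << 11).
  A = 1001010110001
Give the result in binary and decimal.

Mask = 1 << 11 = 0100000000000
Bit 11 of A is 0, so OR-ing with the mask flips it to 1.
  1001010110001
| 0100000000000
---------------
  1101010110001

Answer: 1101010110001 (6833)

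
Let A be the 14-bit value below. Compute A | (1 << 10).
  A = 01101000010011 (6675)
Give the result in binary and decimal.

Mask = 1 << 10 = 00010000000000
Bit 10 of A is 0, so OR-ing with the mask flips it to 1.
  01101000010011
| 00010000000000
----------------
  01111000010011

Answer: 01111000010011 (7699)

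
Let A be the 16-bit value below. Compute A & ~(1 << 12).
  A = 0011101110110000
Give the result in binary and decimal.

Mask = ~(1 << 12) = 1110111111111111
Bit 12 of A is 1, so AND-ing with the mask clears it to 0.
  0011101110110000
& 1110111111111111
------------------
  0010101110110000

Answer: 0010101110110000 (11184)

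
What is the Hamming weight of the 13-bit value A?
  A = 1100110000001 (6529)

1100110000001
1-bits at positions (from bit 0 = LSB): 0, 7, 8, 11, 12
Count = 5

Answer: 5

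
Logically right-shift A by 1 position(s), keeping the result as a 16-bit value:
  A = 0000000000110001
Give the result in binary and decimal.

Logical shift right by 1: drop the bottom 1 bit(s), prepend 1 zero(s) on the left.
  0000000000110001  ->  keep [000000000011000], discard [1], prepend 0
= 0000000000011000

Answer: 0000000000011000 (24)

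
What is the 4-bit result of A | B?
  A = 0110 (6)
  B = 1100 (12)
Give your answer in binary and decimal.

Apply | to each column (1 where either bit is 1):
  0110
| 1100
------
  1110

Answer: 1110 (14)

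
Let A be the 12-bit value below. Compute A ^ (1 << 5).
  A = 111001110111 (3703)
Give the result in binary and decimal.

Mask = 1 << 5 = 000000100000
Bit 5 of A is 1; XOR with the mask flips it to 0.
  111001110111
^ 000000100000
--------------
  111001010111

Answer: 111001010111 (3671)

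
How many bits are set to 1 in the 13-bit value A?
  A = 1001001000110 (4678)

1001001000110
1-bits at positions (from bit 0 = LSB): 1, 2, 6, 9, 12
Count = 5

Answer: 5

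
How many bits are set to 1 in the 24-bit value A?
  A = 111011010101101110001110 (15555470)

111011010101101110001110
1-bits at positions (from bit 0 = LSB): 1, 2, 3, 7, 8, 9, 11, 12, 14, 16, 18, 19, 21, 22, 23
Count = 15

Answer: 15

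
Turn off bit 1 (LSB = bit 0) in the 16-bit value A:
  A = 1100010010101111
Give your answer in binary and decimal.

Mask = ~(1 << 1) = 1111111111111101
Bit 1 of A is 1, so AND-ing with the mask clears it to 0.
  1100010010101111
& 1111111111111101
------------------
  1100010010101101

Answer: 1100010010101101 (50349)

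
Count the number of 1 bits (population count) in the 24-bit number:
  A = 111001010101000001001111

111001010101000001001111
1-bits at positions (from bit 0 = LSB): 0, 1, 2, 3, 6, 12, 14, 16, 18, 21, 22, 23
Count = 12

Answer: 12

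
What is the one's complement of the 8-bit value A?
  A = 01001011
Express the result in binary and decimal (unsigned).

Flip each bit (0->1, 1->0):
  01001011
  10110100

Answer: 10110100 (180)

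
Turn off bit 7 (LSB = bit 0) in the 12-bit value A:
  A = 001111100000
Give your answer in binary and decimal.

Mask = ~(1 << 7) = 111101111111
Bit 7 of A is 1, so AND-ing with the mask clears it to 0.
  001111100000
& 111101111111
--------------
  001101100000

Answer: 001101100000 (864)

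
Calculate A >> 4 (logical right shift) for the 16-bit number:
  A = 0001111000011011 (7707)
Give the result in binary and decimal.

Logical shift right by 4: drop the bottom 4 bit(s), prepend 4 zero(s) on the left.
  0001111000011011  ->  keep [000111100001], discard [1011], prepend 0000
= 0000000111100001

Answer: 0000000111100001 (481)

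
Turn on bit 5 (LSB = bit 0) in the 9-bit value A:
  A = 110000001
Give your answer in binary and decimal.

Mask = 1 << 5 = 000100000
Bit 5 of A is 0, so OR-ing with the mask flips it to 1.
  110000001
| 000100000
-----------
  110100001

Answer: 110100001 (417)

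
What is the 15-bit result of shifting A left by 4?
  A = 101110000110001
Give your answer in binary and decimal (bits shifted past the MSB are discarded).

Shift left by 4: drop the top 4 bit(s), append 4 zero(s) on the right.
  101110000110001  ->  discard [1011], keep [10000110001], append 0000
= 100001100010000

Answer: 100001100010000 (17168)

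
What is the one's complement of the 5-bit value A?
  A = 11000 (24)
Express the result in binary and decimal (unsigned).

Flip each bit (0->1, 1->0):
  11000
  00111

Answer: 00111 (7)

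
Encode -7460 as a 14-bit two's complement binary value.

1. Binary of +7460:  01110100100100
2. Invert bits:     10001011011011
3. Add 1:           10001011011100

Answer: 10001011011100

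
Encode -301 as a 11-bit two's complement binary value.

1. Binary of +301:  00100101101
2. Invert bits:     11011010010
3. Add 1:           11011010011

Answer: 11011010011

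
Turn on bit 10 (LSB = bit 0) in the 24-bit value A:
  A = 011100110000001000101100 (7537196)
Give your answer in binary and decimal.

Mask = 1 << 10 = 000000000000010000000000
Bit 10 of A is 0, so OR-ing with the mask flips it to 1.
  011100110000001000101100
| 000000000000010000000000
--------------------------
  011100110000011000101100

Answer: 011100110000011000101100 (7538220)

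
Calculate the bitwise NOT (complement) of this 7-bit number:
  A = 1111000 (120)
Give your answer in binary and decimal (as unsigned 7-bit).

Flip each bit (0->1, 1->0):
  1111000
  0000111

Answer: 0000111 (7)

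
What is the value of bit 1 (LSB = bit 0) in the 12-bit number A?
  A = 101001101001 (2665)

Bit 1 is the 2nd from the right.
  101001101001
            ^
That bit is 0.

Answer: 0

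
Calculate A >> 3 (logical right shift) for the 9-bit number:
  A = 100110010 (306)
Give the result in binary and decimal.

Logical shift right by 3: drop the bottom 3 bit(s), prepend 3 zero(s) on the left.
  100110010  ->  keep [100110], discard [010], prepend 000
= 000100110

Answer: 000100110 (38)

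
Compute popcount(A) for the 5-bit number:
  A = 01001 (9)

01001
1-bits at positions (from bit 0 = LSB): 0, 3
Count = 2

Answer: 2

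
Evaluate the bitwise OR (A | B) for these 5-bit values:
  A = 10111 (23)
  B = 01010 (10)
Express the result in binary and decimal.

Apply | to each column (1 where either bit is 1):
  10111
| 01010
-------
  11111

Answer: 11111 (31)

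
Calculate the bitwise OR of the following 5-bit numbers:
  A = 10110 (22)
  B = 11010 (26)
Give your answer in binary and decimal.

Apply | to each column (1 where either bit is 1):
  10110
| 11010
-------
  11110

Answer: 11110 (30)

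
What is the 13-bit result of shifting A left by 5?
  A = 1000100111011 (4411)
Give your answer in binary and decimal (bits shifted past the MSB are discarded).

Shift left by 5: drop the top 5 bit(s), append 5 zero(s) on the right.
  1000100111011  ->  discard [10001], keep [00111011], append 00000
= 0011101100000

Answer: 0011101100000 (1888)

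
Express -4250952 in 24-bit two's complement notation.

1. Binary of +4250952:  010000001101110101001000
2. Invert bits:     101111110010001010110111
3. Add 1:           101111110010001010111000

Answer: 101111110010001010111000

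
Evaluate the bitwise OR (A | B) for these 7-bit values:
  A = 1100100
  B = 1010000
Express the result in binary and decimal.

Apply | to each column (1 where either bit is 1):
  1100100
| 1010000
---------
  1110100

Answer: 1110100 (116)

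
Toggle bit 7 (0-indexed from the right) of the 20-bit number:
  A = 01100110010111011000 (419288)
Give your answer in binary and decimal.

Mask = 1 << 7 = 00000000000010000000
Bit 7 of A is 1; XOR with the mask flips it to 0.
  01100110010111011000
^ 00000000000010000000
----------------------
  01100110010101011000

Answer: 01100110010101011000 (419160)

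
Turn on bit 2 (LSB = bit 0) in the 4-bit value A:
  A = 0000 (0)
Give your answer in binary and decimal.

Mask = 1 << 2 = 0100
Bit 2 of A is 0, so OR-ing with the mask flips it to 1.
  0000
| 0100
------
  0100

Answer: 0100 (4)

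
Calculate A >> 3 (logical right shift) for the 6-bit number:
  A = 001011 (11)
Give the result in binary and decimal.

Logical shift right by 3: drop the bottom 3 bit(s), prepend 3 zero(s) on the left.
  001011  ->  keep [001], discard [011], prepend 000
= 000001

Answer: 000001 (1)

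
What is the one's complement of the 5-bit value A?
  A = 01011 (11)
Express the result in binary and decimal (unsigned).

Flip each bit (0->1, 1->0):
  01011
  10100

Answer: 10100 (20)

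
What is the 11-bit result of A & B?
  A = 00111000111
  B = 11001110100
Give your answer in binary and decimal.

Apply & to each column (1 only where both bits are 1):
  00111000111
& 11001110100
-------------
  00001000100

Answer: 00001000100 (68)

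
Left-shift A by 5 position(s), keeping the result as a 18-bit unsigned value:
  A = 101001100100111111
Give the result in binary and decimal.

Shift left by 5: drop the top 5 bit(s), append 5 zero(s) on the right.
  101001100100111111  ->  discard [10100], keep [1100100111111], append 00000
= 110010011111100000

Answer: 110010011111100000 (206816)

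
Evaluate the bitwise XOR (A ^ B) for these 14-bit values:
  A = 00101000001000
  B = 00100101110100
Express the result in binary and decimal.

Apply ^ to each column (1 where bits differ):
  00101000001000
^ 00100101110100
----------------
  00001101111100

Answer: 00001101111100 (892)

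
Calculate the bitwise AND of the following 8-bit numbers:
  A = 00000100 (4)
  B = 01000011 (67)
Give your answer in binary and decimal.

Apply & to each column (1 only where both bits are 1):
  00000100
& 01000011
----------
  00000000

Answer: 00000000 (0)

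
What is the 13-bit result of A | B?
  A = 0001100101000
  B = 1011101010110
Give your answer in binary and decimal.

Apply | to each column (1 where either bit is 1):
  0001100101000
| 1011101010110
---------------
  1011101111110

Answer: 1011101111110 (6014)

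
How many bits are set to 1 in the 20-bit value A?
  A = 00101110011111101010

00101110011111101010
1-bits at positions (from bit 0 = LSB): 1, 3, 5, 6, 7, 8, 9, 10, 13, 14, 15, 17
Count = 12

Answer: 12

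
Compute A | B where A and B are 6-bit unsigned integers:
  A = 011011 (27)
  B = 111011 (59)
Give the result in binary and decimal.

Apply | to each column (1 where either bit is 1):
  011011
| 111011
--------
  111011

Answer: 111011 (59)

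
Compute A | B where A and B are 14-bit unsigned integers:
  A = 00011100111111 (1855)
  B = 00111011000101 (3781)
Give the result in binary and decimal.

Apply | to each column (1 where either bit is 1):
  00011100111111
| 00111011000101
----------------
  00111111111111

Answer: 00111111111111 (4095)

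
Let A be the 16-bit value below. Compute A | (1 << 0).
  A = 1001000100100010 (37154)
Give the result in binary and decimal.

Mask = 1 << 0 = 0000000000000001
Bit 0 of A is 0, so OR-ing with the mask flips it to 1.
  1001000100100010
| 0000000000000001
------------------
  1001000100100011

Answer: 1001000100100011 (37155)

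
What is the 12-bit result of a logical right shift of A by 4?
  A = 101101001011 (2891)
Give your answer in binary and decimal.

Logical shift right by 4: drop the bottom 4 bit(s), prepend 4 zero(s) on the left.
  101101001011  ->  keep [10110100], discard [1011], prepend 0000
= 000010110100

Answer: 000010110100 (180)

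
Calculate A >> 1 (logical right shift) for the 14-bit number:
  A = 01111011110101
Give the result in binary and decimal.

Logical shift right by 1: drop the bottom 1 bit(s), prepend 1 zero(s) on the left.
  01111011110101  ->  keep [0111101111010], discard [1], prepend 0
= 00111101111010

Answer: 00111101111010 (3962)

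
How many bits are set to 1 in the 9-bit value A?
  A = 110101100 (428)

110101100
1-bits at positions (from bit 0 = LSB): 2, 3, 5, 7, 8
Count = 5

Answer: 5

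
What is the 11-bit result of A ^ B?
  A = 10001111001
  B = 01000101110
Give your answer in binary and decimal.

Apply ^ to each column (1 where bits differ):
  10001111001
^ 01000101110
-------------
  11001010111

Answer: 11001010111 (1623)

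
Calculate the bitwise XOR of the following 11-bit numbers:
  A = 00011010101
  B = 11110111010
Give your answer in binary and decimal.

Apply ^ to each column (1 where bits differ):
  00011010101
^ 11110111010
-------------
  11101101111

Answer: 11101101111 (1903)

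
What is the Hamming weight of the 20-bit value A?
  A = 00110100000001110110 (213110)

00110100000001110110
1-bits at positions (from bit 0 = LSB): 1, 2, 4, 5, 6, 14, 16, 17
Count = 8

Answer: 8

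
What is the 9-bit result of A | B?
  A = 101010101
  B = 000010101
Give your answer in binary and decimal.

Apply | to each column (1 where either bit is 1):
  101010101
| 000010101
-----------
  101010101

Answer: 101010101 (341)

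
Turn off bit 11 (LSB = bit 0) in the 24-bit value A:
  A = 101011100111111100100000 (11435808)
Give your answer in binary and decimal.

Mask = ~(1 << 11) = 111111111111011111111111
Bit 11 of A is 1, so AND-ing with the mask clears it to 0.
  101011100111111100100000
& 111111111111011111111111
--------------------------
  101011100111011100100000

Answer: 101011100111011100100000 (11433760)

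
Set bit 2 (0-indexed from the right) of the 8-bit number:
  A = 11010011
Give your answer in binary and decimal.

Mask = 1 << 2 = 00000100
Bit 2 of A is 0, so OR-ing with the mask flips it to 1.
  11010011
| 00000100
----------
  11010111

Answer: 11010111 (215)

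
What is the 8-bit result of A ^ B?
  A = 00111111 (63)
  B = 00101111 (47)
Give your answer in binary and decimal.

Apply ^ to each column (1 where bits differ):
  00111111
^ 00101111
----------
  00010000

Answer: 00010000 (16)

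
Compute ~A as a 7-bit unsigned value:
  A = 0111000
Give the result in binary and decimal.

Flip each bit (0->1, 1->0):
  0111000
  1000111

Answer: 1000111 (71)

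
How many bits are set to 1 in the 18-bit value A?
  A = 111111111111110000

111111111111110000
1-bits at positions (from bit 0 = LSB): 4, 5, 6, 7, 8, 9, 10, 11, 12, 13, 14, 15, 16, 17
Count = 14

Answer: 14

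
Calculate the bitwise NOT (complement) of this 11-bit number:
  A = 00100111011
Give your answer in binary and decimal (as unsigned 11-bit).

Flip each bit (0->1, 1->0):
  00100111011
  11011000100

Answer: 11011000100 (1732)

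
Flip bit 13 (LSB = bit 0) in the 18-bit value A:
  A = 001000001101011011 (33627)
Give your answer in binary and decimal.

Mask = 1 << 13 = 000010000000000000
Bit 13 of A is 0; XOR with the mask flips it to 1.
  001000001101011011
^ 000010000000000000
--------------------
  001010001101011011

Answer: 001010001101011011 (41819)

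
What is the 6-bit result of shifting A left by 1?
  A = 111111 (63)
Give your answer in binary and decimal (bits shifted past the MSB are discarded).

Shift left by 1: drop the top 1 bit(s), append 1 zero(s) on the right.
  111111  ->  discard [1], keep [11111], append 0
= 111110

Answer: 111110 (62)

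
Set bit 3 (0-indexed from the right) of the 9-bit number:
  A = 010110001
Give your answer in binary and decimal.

Mask = 1 << 3 = 000001000
Bit 3 of A is 0, so OR-ing with the mask flips it to 1.
  010110001
| 000001000
-----------
  010111001

Answer: 010111001 (185)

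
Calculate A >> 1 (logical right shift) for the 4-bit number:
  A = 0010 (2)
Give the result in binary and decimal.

Logical shift right by 1: drop the bottom 1 bit(s), prepend 1 zero(s) on the left.
  0010  ->  keep [001], discard [0], prepend 0
= 0001

Answer: 0001 (1)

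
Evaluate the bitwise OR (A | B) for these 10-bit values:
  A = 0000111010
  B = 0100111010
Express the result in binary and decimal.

Apply | to each column (1 where either bit is 1):
  0000111010
| 0100111010
------------
  0100111010

Answer: 0100111010 (314)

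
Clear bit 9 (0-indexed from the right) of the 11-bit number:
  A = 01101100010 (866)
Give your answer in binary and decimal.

Mask = ~(1 << 9) = 10111111111
Bit 9 of A is 1, so AND-ing with the mask clears it to 0.
  01101100010
& 10111111111
-------------
  00101100010

Answer: 00101100010 (354)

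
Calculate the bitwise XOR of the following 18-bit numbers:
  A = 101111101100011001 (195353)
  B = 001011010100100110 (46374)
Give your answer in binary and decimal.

Apply ^ to each column (1 where bits differ):
  101111101100011001
^ 001011010100100110
--------------------
  100100111000111111

Answer: 100100111000111111 (151103)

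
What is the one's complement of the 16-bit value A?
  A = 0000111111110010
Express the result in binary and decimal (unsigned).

Flip each bit (0->1, 1->0):
  0000111111110010
  1111000000001101

Answer: 1111000000001101 (61453)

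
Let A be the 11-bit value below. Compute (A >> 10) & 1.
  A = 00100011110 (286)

Bit 10 is the 11th from the right.
  00100011110
  ^
That bit is 0.

Answer: 0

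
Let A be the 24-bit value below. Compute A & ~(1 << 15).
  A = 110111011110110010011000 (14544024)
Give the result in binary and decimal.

Mask = ~(1 << 15) = 111111110111111111111111
Bit 15 of A is 1, so AND-ing with the mask clears it to 0.
  110111011110110010011000
& 111111110111111111111111
--------------------------
  110111010110110010011000

Answer: 110111010110110010011000 (14511256)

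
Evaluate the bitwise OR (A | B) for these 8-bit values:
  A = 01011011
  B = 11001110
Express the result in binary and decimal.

Apply | to each column (1 where either bit is 1):
  01011011
| 11001110
----------
  11011111

Answer: 11011111 (223)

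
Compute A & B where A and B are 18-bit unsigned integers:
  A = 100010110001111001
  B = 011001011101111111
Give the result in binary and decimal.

Apply & to each column (1 only where both bits are 1):
  100010110001111001
& 011001011101111111
--------------------
  000000010001111001

Answer: 000000010001111001 (1145)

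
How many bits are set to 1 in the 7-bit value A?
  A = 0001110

0001110
1-bits at positions (from bit 0 = LSB): 1, 2, 3
Count = 3

Answer: 3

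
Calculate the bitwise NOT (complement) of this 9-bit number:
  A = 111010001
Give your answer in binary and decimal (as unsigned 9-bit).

Flip each bit (0->1, 1->0):
  111010001
  000101110

Answer: 000101110 (46)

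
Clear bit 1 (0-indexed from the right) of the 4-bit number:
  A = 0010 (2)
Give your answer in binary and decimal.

Mask = ~(1 << 1) = 1101
Bit 1 of A is 1, so AND-ing with the mask clears it to 0.
  0010
& 1101
------
  0000

Answer: 0000 (0)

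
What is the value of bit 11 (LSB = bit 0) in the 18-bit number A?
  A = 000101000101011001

Bit 11 is the 12th from the right.
  000101000101011001
        ^
That bit is 0.

Answer: 0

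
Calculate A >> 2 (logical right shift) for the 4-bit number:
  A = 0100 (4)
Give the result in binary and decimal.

Logical shift right by 2: drop the bottom 2 bit(s), prepend 2 zero(s) on the left.
  0100  ->  keep [01], discard [00], prepend 00
= 0001

Answer: 0001 (1)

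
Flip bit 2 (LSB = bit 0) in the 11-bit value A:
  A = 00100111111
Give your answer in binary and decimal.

Mask = 1 << 2 = 00000000100
Bit 2 of A is 1; XOR with the mask flips it to 0.
  00100111111
^ 00000000100
-------------
  00100111011

Answer: 00100111011 (315)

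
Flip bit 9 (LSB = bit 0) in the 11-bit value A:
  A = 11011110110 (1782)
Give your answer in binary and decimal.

Mask = 1 << 9 = 01000000000
Bit 9 of A is 1; XOR with the mask flips it to 0.
  11011110110
^ 01000000000
-------------
  10011110110

Answer: 10011110110 (1270)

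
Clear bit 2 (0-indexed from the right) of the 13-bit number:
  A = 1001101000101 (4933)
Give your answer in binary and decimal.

Mask = ~(1 << 2) = 1111111111011
Bit 2 of A is 1, so AND-ing with the mask clears it to 0.
  1001101000101
& 1111111111011
---------------
  1001101000001

Answer: 1001101000001 (4929)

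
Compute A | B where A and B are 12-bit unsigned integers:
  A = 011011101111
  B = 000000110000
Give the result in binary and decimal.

Apply | to each column (1 where either bit is 1):
  011011101111
| 000000110000
--------------
  011011111111

Answer: 011011111111 (1791)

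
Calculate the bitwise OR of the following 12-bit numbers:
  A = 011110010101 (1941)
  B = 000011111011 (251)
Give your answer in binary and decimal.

Apply | to each column (1 where either bit is 1):
  011110010101
| 000011111011
--------------
  011111111111

Answer: 011111111111 (2047)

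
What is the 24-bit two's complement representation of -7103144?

1. Binary of +7103144:  011011000110001010101000
2. Invert bits:     100100111001110101010111
3. Add 1:           100100111001110101011000

Answer: 100100111001110101011000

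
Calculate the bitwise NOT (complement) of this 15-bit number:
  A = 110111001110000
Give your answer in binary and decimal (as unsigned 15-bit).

Flip each bit (0->1, 1->0):
  110111001110000
  001000110001111

Answer: 001000110001111 (4495)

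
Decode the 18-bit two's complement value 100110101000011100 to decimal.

MSB is 1, so the value is negative. Find the magnitude:
1. Invert bits:  011001010111100011
2. Add 1:        011001010111100100  = 103908
3. Apply sign:   -103908

Answer: -103908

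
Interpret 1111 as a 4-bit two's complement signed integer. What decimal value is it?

MSB is 1, so the value is negative. Find the magnitude:
1. Invert bits:  0000
2. Add 1:        0001  = 1
3. Apply sign:   -1

Answer: -1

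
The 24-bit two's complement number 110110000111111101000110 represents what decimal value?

MSB is 1, so the value is negative. Find the magnitude:
1. Invert bits:  001001111000000010111001
2. Add 1:        001001111000000010111010  = 2588858
3. Apply sign:   -2588858

Answer: -2588858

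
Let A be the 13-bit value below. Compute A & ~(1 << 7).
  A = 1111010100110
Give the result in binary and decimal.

Mask = ~(1 << 7) = 1111101111111
Bit 7 of A is 1, so AND-ing with the mask clears it to 0.
  1111010100110
& 1111101111111
---------------
  1111000100110

Answer: 1111000100110 (7718)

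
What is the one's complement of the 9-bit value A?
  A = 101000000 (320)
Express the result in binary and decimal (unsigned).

Flip each bit (0->1, 1->0):
  101000000
  010111111

Answer: 010111111 (191)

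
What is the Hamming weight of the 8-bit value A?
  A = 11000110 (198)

11000110
1-bits at positions (from bit 0 = LSB): 1, 2, 6, 7
Count = 4

Answer: 4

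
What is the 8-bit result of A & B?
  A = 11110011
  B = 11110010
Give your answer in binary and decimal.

Apply & to each column (1 only where both bits are 1):
  11110011
& 11110010
----------
  11110010

Answer: 11110010 (242)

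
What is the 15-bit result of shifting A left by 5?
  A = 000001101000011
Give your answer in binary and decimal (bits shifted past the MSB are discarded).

Shift left by 5: drop the top 5 bit(s), append 5 zero(s) on the right.
  000001101000011  ->  discard [00000], keep [1101000011], append 00000
= 110100001100000

Answer: 110100001100000 (26720)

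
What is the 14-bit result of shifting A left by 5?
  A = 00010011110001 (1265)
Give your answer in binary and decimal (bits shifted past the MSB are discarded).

Shift left by 5: drop the top 5 bit(s), append 5 zero(s) on the right.
  00010011110001  ->  discard [00010], keep [011110001], append 00000
= 01111000100000

Answer: 01111000100000 (7712)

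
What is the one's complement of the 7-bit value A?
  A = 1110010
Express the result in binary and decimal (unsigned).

Flip each bit (0->1, 1->0):
  1110010
  0001101

Answer: 0001101 (13)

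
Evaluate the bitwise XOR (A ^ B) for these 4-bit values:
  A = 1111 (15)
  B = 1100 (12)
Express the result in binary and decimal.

Apply ^ to each column (1 where bits differ):
  1111
^ 1100
------
  0011

Answer: 0011 (3)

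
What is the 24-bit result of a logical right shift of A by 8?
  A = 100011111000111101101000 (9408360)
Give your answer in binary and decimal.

Logical shift right by 8: drop the bottom 8 bit(s), prepend 8 zero(s) on the left.
  100011111000111101101000  ->  keep [1000111110001111], discard [01101000], prepend 00000000
= 000000001000111110001111

Answer: 000000001000111110001111 (36751)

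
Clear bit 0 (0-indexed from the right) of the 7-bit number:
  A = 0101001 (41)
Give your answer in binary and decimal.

Mask = ~(1 << 0) = 1111110
Bit 0 of A is 1, so AND-ing with the mask clears it to 0.
  0101001
& 1111110
---------
  0101000

Answer: 0101000 (40)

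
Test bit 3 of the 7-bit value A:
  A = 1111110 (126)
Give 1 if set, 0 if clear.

Bit 3 is the 4th from the right.
  1111110
     ^
That bit is 1.

Answer: 1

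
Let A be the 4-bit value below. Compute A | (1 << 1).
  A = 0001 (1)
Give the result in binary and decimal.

Mask = 1 << 1 = 0010
Bit 1 of A is 0, so OR-ing with the mask flips it to 1.
  0001
| 0010
------
  0011

Answer: 0011 (3)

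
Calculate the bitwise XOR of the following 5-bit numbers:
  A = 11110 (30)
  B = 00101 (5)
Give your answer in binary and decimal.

Apply ^ to each column (1 where bits differ):
  11110
^ 00101
-------
  11011

Answer: 11011 (27)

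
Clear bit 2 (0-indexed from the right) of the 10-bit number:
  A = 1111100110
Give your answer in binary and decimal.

Mask = ~(1 << 2) = 1111111011
Bit 2 of A is 1, so AND-ing with the mask clears it to 0.
  1111100110
& 1111111011
------------
  1111100010

Answer: 1111100010 (994)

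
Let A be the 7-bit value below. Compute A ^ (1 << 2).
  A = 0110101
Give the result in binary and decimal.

Mask = 1 << 2 = 0000100
Bit 2 of A is 1; XOR with the mask flips it to 0.
  0110101
^ 0000100
---------
  0110001

Answer: 0110001 (49)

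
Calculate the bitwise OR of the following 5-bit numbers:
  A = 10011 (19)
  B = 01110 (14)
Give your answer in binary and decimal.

Apply | to each column (1 where either bit is 1):
  10011
| 01110
-------
  11111

Answer: 11111 (31)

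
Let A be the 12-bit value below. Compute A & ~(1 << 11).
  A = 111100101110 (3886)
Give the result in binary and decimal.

Mask = ~(1 << 11) = 011111111111
Bit 11 of A is 1, so AND-ing with the mask clears it to 0.
  111100101110
& 011111111111
--------------
  011100101110

Answer: 011100101110 (1838)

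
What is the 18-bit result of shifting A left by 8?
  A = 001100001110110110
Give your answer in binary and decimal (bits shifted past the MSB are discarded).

Shift left by 8: drop the top 8 bit(s), append 8 zero(s) on the right.
  001100001110110110  ->  discard [00110000], keep [1110110110], append 00000000
= 111011011000000000

Answer: 111011011000000000 (243200)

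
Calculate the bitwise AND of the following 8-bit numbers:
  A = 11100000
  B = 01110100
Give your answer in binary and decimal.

Apply & to each column (1 only where both bits are 1):
  11100000
& 01110100
----------
  01100000

Answer: 01100000 (96)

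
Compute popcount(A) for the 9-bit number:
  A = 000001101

000001101
1-bits at positions (from bit 0 = LSB): 0, 2, 3
Count = 3

Answer: 3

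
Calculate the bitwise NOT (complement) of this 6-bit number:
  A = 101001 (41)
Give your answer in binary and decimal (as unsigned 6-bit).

Flip each bit (0->1, 1->0):
  101001
  010110

Answer: 010110 (22)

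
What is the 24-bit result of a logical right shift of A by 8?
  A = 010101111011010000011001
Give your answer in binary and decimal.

Logical shift right by 8: drop the bottom 8 bit(s), prepend 8 zero(s) on the left.
  010101111011010000011001  ->  keep [0101011110110100], discard [00011001], prepend 00000000
= 000000000101011110110100

Answer: 000000000101011110110100 (22452)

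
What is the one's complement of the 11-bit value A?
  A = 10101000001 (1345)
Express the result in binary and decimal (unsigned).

Flip each bit (0->1, 1->0):
  10101000001
  01010111110

Answer: 01010111110 (702)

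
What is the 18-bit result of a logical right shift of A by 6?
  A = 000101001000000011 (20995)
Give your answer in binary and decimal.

Logical shift right by 6: drop the bottom 6 bit(s), prepend 6 zero(s) on the left.
  000101001000000011  ->  keep [000101001000], discard [000011], prepend 000000
= 000000000101001000

Answer: 000000000101001000 (328)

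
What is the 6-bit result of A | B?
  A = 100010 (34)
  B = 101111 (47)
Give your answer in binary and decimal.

Apply | to each column (1 where either bit is 1):
  100010
| 101111
--------
  101111

Answer: 101111 (47)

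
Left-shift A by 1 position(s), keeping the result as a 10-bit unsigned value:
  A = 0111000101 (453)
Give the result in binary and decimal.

Shift left by 1: drop the top 1 bit(s), append 1 zero(s) on the right.
  0111000101  ->  discard [0], keep [111000101], append 0
= 1110001010

Answer: 1110001010 (906)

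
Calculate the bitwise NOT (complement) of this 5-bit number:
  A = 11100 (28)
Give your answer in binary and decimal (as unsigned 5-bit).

Flip each bit (0->1, 1->0):
  11100
  00011

Answer: 00011 (3)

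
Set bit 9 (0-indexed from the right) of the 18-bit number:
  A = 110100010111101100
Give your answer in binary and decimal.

Mask = 1 << 9 = 000000001000000000
Bit 9 of A is 0, so OR-ing with the mask flips it to 1.
  110100010111101100
| 000000001000000000
--------------------
  110100011111101100

Answer: 110100011111101100 (215020)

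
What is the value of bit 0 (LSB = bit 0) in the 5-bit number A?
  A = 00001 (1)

Bit 0 is the 1st from the right.
  00001
      ^
That bit is 1.

Answer: 1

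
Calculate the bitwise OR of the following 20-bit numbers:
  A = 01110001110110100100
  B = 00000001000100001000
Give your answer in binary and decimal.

Apply | to each column (1 where either bit is 1):
  01110001110110100100
| 00000001000100001000
----------------------
  01110001110110101100

Answer: 01110001110110101100 (466348)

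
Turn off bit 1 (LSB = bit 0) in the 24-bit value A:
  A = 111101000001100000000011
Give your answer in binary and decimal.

Mask = ~(1 << 1) = 111111111111111111111101
Bit 1 of A is 1, so AND-ing with the mask clears it to 0.
  111101000001100000000011
& 111111111111111111111101
--------------------------
  111101000001100000000001

Answer: 111101000001100000000001 (15996929)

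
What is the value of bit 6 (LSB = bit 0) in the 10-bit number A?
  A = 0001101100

Bit 6 is the 7th from the right.
  0001101100
     ^
That bit is 1.

Answer: 1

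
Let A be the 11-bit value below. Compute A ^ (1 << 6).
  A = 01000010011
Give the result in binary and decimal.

Mask = 1 << 6 = 00001000000
Bit 6 of A is 0; XOR with the mask flips it to 1.
  01000010011
^ 00001000000
-------------
  01001010011

Answer: 01001010011 (595)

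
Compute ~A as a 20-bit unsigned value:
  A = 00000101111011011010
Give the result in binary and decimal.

Flip each bit (0->1, 1->0):
  00000101111011011010
  11111010000100100101

Answer: 11111010000100100101 (1024293)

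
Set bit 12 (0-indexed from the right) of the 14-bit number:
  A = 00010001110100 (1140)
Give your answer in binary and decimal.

Mask = 1 << 12 = 01000000000000
Bit 12 of A is 0, so OR-ing with the mask flips it to 1.
  00010001110100
| 01000000000000
----------------
  01010001110100

Answer: 01010001110100 (5236)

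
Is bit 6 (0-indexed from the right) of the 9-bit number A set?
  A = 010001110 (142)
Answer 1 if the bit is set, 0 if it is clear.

Bit 6 is the 7th from the right.
  010001110
    ^
That bit is 0.

Answer: 0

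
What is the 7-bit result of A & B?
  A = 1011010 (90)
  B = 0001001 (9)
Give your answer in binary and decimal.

Apply & to each column (1 only where both bits are 1):
  1011010
& 0001001
---------
  0001000

Answer: 0001000 (8)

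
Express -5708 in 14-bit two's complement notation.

1. Binary of +5708:  01011001001100
2. Invert bits:     10100110110011
3. Add 1:           10100110110100

Answer: 10100110110100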